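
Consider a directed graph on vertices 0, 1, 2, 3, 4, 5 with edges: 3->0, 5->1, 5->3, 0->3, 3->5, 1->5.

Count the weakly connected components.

From 0: component {0, 1, 3, 5}.
From 2: component {2}.
From 4: component {4}.
That's 3 components.

3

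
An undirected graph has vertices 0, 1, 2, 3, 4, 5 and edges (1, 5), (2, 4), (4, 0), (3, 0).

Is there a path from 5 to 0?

Explore from 5.
Distance 1: reach 1.
The search is exhausted without reaching 0; it lies in a different component.

No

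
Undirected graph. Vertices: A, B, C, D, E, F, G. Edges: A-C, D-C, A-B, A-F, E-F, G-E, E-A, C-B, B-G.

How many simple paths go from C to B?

C–A–B
C–A–E–G–B
C–A–F–E–G–B
C–B

4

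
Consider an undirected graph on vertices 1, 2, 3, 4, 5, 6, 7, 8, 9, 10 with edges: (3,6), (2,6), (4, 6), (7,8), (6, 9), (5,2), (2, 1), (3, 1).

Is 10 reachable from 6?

No

Explore from 6.
Distance 1: reach 2, 3, 4, 9.
Distance 2: reach 1, 5.
The search is exhausted without reaching 10; it lies in a different component.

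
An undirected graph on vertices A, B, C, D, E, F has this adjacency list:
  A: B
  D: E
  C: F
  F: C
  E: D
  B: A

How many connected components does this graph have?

3

From A: component {A, B}.
From C: component {C, F}.
From D: component {D, E}.
That's 3 components.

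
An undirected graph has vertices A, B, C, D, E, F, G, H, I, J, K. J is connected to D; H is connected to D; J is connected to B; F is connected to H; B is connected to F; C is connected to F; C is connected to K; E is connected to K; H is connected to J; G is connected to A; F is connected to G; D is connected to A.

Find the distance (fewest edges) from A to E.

5

Distance 0: A.
Distance 1: D, G.
Distance 2: F, H, J.
Distance 3: B, C.
Distance 4: K.
Distance 5: E — contains E.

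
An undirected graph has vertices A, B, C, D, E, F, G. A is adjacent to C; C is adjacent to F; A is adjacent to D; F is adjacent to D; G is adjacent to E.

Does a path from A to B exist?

Explore from A.
Distance 1: reach C, D.
Distance 2: reach F.
The search is exhausted without reaching B; it lies in a different component.

No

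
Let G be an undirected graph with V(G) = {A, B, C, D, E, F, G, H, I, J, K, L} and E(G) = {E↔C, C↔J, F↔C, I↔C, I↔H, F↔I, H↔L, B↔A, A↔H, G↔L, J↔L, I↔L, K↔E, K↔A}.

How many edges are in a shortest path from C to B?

4

Distance 0: C.
Distance 1: E, F, I, J.
Distance 2: H, K, L.
Distance 3: A, G.
Distance 4: B — contains B.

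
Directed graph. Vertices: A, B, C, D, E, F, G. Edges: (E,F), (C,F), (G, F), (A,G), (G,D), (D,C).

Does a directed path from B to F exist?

No

B has no outgoing edges, so nothing is reachable from it.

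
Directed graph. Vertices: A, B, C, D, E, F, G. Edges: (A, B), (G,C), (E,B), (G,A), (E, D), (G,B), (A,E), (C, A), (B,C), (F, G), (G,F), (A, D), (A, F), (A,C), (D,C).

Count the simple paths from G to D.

6

G→A→D
G→A→E→D
G→B→C→A→D
G→B→C→A→E→D
G→C→A→D
G→C→A→E→D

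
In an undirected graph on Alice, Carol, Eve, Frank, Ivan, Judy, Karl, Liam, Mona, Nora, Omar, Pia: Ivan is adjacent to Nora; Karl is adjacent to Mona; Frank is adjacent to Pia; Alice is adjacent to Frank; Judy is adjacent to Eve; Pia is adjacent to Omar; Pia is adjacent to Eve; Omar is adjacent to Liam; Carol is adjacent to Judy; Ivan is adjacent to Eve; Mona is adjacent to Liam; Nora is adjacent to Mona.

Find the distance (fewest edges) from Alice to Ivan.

Distance 0: Alice.
Distance 1: Frank.
Distance 2: Pia.
Distance 3: Eve, Omar.
Distance 4: Ivan, Judy, Liam — contains Ivan.

4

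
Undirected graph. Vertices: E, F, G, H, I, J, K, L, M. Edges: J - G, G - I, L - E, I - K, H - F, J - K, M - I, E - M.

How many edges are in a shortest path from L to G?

Distance 0: L.
Distance 1: E.
Distance 2: M.
Distance 3: I.
Distance 4: G, K — contains G.

4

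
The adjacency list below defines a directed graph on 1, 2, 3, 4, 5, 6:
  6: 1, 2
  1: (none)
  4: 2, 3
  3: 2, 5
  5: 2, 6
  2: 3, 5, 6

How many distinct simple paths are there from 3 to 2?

3

3→2
3→5→2
3→5→6→2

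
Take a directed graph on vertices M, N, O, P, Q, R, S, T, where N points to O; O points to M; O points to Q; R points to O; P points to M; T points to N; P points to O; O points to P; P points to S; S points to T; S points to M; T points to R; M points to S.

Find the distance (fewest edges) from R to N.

Distance 0: R.
Distance 1: O.
Distance 2: M, P, Q.
Distance 3: S.
Distance 4: T.
Distance 5: N — contains N.

5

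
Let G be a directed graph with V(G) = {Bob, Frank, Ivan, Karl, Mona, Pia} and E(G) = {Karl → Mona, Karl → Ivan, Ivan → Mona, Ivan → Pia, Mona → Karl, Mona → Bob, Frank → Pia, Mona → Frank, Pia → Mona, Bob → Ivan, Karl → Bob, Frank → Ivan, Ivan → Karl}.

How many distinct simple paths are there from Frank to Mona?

4

Frank→Ivan→Karl→Mona
Frank→Ivan→Mona
Frank→Ivan→Pia→Mona
Frank→Pia→Mona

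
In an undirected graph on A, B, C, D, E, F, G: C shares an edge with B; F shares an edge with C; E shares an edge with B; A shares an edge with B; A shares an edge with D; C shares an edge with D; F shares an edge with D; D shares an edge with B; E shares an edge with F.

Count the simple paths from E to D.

8

E–B–A–D
E–B–C–D
E–B–C–F–D
E–B–D
E–F–C–B–A–D
E–F–C–B–D
E–F–C–D
E–F–D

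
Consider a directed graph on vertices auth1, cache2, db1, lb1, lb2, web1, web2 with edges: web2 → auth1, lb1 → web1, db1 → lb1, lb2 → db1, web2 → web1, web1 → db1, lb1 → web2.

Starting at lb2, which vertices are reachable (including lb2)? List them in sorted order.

auth1, db1, lb1, lb2, web1, web2

Start at lb2.
Its neighbours: db1.
Then their neighbours: lb1.
Then next layer: web1, web2.
Then next layer: auth1.
Nothing further is reachable.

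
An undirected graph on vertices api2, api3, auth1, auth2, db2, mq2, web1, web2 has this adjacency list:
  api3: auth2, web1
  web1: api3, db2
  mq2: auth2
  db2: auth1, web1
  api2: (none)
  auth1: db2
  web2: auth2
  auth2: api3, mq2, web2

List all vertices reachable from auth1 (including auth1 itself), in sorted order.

api3, auth1, auth2, db2, mq2, web1, web2

Start at auth1.
Its neighbours: db2.
Then their neighbours: web1.
Then next layer: api3.
Then next layer: auth2.
Then next layer: mq2, web2.
Nothing further is reachable.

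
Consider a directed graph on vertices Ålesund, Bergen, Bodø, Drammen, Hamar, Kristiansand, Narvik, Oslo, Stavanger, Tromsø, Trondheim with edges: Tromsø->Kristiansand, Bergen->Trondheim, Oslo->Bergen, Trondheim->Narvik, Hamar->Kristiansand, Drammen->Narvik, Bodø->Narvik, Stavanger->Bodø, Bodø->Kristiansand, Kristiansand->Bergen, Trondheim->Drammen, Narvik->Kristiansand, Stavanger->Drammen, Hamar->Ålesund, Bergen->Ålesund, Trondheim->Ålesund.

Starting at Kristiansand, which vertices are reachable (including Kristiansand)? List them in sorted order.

Ålesund, Bergen, Drammen, Kristiansand, Narvik, Trondheim

Start at Kristiansand.
Its neighbours: Bergen.
Then their neighbours: Ålesund, Trondheim.
Then next layer: Drammen, Narvik.
Nothing further is reachable.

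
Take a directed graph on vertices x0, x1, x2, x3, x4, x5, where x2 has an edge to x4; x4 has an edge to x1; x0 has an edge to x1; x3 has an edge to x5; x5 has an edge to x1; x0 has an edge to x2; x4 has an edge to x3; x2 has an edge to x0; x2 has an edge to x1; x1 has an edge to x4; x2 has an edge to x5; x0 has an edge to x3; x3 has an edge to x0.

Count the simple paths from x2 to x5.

5

x2→x0→x1→x4→x3→x5
x2→x0→x3→x5
x2→x1→x4→x3→x5
x2→x4→x3→x5
x2→x5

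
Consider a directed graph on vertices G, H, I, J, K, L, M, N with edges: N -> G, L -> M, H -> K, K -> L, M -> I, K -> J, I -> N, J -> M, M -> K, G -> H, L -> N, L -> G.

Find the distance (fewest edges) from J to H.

5

Distance 0: J.
Distance 1: M.
Distance 2: I, K.
Distance 3: L, N.
Distance 4: G.
Distance 5: H — contains H.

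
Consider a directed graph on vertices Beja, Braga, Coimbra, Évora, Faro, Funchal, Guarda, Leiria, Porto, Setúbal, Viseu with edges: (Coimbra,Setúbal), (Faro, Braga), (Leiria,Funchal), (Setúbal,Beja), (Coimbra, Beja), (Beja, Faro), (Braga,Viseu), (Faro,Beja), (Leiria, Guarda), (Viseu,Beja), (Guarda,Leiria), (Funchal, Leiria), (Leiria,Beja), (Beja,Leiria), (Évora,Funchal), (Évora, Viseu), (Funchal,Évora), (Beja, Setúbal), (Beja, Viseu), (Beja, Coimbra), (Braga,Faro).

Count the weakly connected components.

From Beja: component {Beja, Braga, Coimbra, Évora, Faro, Funchal, Guarda, Leiria, Setúbal, Viseu}.
From Porto: component {Porto}.
That's 2 components.

2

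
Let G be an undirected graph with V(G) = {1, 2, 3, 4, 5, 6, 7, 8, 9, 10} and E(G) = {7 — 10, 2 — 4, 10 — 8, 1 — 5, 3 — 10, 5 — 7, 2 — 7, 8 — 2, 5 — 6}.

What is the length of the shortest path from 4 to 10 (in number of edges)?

Distance 0: 4.
Distance 1: 2.
Distance 2: 7, 8.
Distance 3: 5, 10 — contains 10.

3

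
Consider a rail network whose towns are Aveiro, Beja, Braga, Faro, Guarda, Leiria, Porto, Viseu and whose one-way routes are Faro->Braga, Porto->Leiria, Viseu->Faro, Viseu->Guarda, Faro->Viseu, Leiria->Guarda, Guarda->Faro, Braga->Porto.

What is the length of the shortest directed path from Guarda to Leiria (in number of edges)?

4

Distance 0: Guarda.
Distance 1: Faro.
Distance 2: Braga, Viseu.
Distance 3: Porto.
Distance 4: Leiria — contains Leiria.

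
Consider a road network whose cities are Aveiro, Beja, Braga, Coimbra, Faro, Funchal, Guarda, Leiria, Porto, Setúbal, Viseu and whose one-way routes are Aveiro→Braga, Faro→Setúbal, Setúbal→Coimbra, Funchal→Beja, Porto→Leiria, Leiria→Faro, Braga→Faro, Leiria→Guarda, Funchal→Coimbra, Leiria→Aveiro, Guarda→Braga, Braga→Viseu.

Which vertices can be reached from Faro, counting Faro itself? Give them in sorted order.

Coimbra, Faro, Setúbal

Start at Faro.
Its neighbours: Setúbal.
Then their neighbours: Coimbra.
Nothing further is reachable.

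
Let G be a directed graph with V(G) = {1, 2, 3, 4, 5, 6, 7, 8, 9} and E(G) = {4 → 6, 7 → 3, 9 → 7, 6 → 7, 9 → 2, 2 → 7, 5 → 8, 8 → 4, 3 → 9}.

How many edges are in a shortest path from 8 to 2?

6

Distance 0: 8.
Distance 1: 4.
Distance 2: 6.
Distance 3: 7.
Distance 4: 3.
Distance 5: 9.
Distance 6: 2 — contains 2.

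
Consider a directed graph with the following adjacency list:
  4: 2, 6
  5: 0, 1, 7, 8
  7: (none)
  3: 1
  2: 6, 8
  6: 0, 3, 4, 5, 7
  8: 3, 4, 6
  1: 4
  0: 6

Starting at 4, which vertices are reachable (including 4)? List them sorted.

Start at 4.
Its neighbours: 2, 6.
Then their neighbours: 0, 3, 5, 7, 8.
Then next layer: 1.
Every vertex is now reached.

0, 1, 2, 3, 4, 5, 6, 7, 8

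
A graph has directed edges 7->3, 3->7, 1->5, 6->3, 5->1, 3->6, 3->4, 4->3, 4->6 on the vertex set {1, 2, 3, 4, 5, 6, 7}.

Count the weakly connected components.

3

From 1: component {1, 5}.
From 2: component {2}.
From 3: component {3, 4, 6, 7}.
That's 3 components.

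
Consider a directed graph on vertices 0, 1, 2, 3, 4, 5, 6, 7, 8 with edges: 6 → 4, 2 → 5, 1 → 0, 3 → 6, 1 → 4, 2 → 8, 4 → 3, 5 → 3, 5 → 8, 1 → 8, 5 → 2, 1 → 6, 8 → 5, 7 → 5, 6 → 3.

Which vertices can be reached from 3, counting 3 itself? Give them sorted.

Start at 3.
Its neighbours: 6.
Then their neighbours: 4.
Nothing further is reachable.

3, 4, 6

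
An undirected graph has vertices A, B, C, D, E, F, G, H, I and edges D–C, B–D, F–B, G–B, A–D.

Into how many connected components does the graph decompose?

From A: component {A, B, C, D, F, G}.
From E: component {E}.
From H: component {H}.
From I: component {I}.
That's 4 components.

4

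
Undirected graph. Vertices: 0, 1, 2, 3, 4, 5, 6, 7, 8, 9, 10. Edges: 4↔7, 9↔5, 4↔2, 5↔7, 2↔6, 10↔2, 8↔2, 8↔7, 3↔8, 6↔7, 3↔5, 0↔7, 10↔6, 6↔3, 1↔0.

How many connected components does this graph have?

From 0: component {0, 1, 2, 3, 4, 5, 6, 7, 8, 9, 10}.
That's 1 component.

1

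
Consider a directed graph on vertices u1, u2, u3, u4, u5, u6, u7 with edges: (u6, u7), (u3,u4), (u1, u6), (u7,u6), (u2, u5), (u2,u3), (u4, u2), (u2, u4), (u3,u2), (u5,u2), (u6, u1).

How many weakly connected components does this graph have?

2

From u1: component {u1, u6, u7}.
From u2: component {u2, u3, u4, u5}.
That's 2 components.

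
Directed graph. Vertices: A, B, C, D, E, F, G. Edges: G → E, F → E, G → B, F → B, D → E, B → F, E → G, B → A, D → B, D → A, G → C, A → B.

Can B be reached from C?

C has no outgoing edges, so nothing is reachable from it.

No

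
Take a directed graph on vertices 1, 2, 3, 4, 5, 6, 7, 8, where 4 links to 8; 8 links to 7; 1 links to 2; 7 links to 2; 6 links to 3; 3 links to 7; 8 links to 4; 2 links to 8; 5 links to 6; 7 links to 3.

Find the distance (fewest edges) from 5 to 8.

Distance 0: 5.
Distance 1: 6.
Distance 2: 3.
Distance 3: 7.
Distance 4: 2.
Distance 5: 8 — contains 8.

5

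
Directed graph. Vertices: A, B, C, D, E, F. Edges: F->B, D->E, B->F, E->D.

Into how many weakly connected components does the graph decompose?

From A: component {A}.
From B: component {B, F}.
From C: component {C}.
From D: component {D, E}.
That's 4 components.

4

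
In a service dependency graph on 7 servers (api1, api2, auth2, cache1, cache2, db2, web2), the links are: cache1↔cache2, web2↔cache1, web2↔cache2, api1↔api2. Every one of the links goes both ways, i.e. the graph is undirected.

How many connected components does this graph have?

From api1: component {api1, api2}.
From auth2: component {auth2}.
From cache1: component {cache1, cache2, web2}.
From db2: component {db2}.
That's 4 components.

4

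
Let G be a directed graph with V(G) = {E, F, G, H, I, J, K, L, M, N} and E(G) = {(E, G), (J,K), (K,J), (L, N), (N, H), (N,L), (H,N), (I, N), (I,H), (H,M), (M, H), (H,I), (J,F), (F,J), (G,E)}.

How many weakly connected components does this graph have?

3

From E: component {E, G}.
From F: component {F, J, K}.
From H: component {H, I, L, M, N}.
That's 3 components.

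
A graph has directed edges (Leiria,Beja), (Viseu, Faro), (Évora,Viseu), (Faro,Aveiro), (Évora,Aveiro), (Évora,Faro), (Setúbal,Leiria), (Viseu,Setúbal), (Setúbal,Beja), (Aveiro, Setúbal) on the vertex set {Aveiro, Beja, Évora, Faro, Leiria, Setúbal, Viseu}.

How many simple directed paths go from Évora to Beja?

8

Évora→Aveiro→Setúbal→Beja
Évora→Aveiro→Setúbal→Leiria→Beja
Évora→Faro→Aveiro→Setúbal→Beja
Évora→Faro→Aveiro→Setúbal→Leiria→Beja
Évora→Viseu→Faro→Aveiro→Setúbal→Beja
Évora→Viseu→Faro→Aveiro→Setúbal→Leiria→Beja
Évora→Viseu→Setúbal→Beja
Évora→Viseu→Setúbal→Leiria→Beja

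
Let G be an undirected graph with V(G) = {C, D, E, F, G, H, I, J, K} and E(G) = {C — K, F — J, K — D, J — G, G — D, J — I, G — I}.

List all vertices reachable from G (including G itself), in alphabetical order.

Start at G.
Its neighbours: D, I, J.
Then their neighbours: F, K.
Then next layer: C.
Nothing further is reachable.

C, D, F, G, I, J, K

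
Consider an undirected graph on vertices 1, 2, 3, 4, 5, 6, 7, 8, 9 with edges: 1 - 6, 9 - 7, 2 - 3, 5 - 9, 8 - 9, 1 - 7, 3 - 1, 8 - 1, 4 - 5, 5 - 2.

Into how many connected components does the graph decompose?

From 1: component {1, 2, 3, 4, 5, 6, 7, 8, 9}.
That's 1 component.

1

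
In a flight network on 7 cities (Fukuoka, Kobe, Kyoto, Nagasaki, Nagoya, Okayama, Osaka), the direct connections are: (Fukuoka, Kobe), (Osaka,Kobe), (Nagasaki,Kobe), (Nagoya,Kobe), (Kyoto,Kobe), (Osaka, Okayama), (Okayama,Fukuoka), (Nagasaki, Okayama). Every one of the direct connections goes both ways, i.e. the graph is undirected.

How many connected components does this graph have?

1

From Fukuoka: component {Fukuoka, Kobe, Kyoto, Nagasaki, Nagoya, Okayama, Osaka}.
That's 1 component.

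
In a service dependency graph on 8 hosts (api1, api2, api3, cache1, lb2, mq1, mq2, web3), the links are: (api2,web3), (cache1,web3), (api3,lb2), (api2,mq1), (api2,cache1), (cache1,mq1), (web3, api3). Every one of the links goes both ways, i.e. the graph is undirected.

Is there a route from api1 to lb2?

api1 has no edges, so nothing is reachable from it.

No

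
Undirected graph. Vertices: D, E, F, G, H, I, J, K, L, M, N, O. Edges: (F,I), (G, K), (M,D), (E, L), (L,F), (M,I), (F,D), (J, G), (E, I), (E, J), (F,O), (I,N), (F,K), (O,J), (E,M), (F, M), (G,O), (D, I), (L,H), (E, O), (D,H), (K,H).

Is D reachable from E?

Explore from E.
Distance 1: reach I, J, L, M, O.
Distance 2: reach D, F, G, H, N.
Found D.

Yes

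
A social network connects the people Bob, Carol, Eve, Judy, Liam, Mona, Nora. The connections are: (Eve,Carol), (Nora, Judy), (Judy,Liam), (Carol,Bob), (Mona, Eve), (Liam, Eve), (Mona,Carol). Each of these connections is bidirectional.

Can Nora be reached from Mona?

Explore from Mona.
Distance 1: reach Carol, Eve.
Distance 2: reach Bob, Liam.
Distance 3: reach Judy.
Distance 4: reach Nora.
Found Nora.

Yes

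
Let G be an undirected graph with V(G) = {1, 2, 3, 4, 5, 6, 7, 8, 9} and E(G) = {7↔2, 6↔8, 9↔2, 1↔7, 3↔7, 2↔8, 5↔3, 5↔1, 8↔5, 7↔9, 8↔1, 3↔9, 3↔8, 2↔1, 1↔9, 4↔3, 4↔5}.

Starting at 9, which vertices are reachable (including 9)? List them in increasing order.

1, 2, 3, 4, 5, 6, 7, 8, 9

Start at 9.
Its neighbours: 1, 2, 3, 7.
Then their neighbours: 4, 5, 8.
Then next layer: 6.
Every vertex is now reached.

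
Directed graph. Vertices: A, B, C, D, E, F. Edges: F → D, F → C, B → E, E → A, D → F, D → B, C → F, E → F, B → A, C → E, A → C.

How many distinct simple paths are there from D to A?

3

D→B→A
D→B→E→A
D→F→C→E→A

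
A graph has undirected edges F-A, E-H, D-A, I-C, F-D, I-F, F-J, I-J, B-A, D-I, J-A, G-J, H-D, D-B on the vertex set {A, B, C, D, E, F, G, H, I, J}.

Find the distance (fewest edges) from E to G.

Distance 0: E.
Distance 1: H.
Distance 2: D.
Distance 3: A, B, F, I.
Distance 4: C, J.
Distance 5: G — contains G.

5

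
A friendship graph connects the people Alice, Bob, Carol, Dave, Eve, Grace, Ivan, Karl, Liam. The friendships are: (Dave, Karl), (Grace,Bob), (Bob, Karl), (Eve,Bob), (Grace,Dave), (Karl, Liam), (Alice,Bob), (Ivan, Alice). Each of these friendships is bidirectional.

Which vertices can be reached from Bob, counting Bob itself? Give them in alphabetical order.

Alice, Bob, Dave, Eve, Grace, Ivan, Karl, Liam

Start at Bob.
Its neighbours: Alice, Eve, Grace, Karl.
Then their neighbours: Dave, Ivan, Liam.
Nothing further is reachable.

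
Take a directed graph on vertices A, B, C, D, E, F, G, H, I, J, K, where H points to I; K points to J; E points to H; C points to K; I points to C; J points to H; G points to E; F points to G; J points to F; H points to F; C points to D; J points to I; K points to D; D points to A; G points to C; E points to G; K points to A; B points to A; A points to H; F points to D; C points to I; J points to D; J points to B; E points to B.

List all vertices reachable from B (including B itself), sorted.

Start at B.
Its neighbours: A.
Then their neighbours: H.
Then next layer: F, I.
Then next layer: C, D, G.
Then next layer: E, K.
Then next layer: J.
Every vertex is now reached.

A, B, C, D, E, F, G, H, I, J, K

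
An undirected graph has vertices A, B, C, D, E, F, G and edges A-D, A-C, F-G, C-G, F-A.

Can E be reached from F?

Explore from F.
Distance 1: reach A, G.
Distance 2: reach C, D.
The search is exhausted without reaching E; it lies in a different component.

No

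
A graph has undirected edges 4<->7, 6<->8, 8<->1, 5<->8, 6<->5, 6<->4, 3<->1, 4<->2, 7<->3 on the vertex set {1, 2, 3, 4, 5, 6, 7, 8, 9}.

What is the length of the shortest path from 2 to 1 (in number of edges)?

Distance 0: 2.
Distance 1: 4.
Distance 2: 6, 7.
Distance 3: 3, 5, 8.
Distance 4: 1 — contains 1.

4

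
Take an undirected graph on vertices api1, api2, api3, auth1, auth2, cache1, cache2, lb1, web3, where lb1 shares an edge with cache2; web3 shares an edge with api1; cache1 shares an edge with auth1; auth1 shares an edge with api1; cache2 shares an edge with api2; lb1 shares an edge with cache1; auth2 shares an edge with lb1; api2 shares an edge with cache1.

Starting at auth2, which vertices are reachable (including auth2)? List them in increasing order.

Start at auth2.
Its neighbours: lb1.
Then their neighbours: cache1, cache2.
Then next layer: api2, auth1.
Then next layer: api1.
Then next layer: web3.
Nothing further is reachable.

api1, api2, auth1, auth2, cache1, cache2, lb1, web3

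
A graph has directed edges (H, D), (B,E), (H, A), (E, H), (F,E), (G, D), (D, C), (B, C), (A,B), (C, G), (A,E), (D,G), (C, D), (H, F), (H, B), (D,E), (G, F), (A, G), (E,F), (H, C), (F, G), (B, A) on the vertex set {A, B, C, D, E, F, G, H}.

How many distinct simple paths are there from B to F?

B→A→E→F
B→A→E→H→C→D→G→F
B→A→E→H→C→G→F
B→A→E→H→D→C→G→F
B→A→E→H→D→G→F
B→A→E→H→F
B→A→G→D→E→F
B→A→G→D→E→H→F
... and 15 more.

23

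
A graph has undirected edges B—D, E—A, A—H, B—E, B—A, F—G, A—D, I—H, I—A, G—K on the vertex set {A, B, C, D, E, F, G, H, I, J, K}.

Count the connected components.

From A: component {A, B, D, E, H, I}.
From C: component {C}.
From F: component {F, G, K}.
From J: component {J}.
That's 4 components.

4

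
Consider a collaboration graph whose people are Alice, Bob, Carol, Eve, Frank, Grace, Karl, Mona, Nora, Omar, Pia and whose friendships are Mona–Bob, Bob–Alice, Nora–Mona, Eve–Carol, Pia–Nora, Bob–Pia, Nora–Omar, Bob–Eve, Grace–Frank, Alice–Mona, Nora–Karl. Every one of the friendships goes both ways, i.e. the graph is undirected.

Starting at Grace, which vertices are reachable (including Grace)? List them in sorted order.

Start at Grace.
Its neighbours: Frank.
Nothing further is reachable.

Frank, Grace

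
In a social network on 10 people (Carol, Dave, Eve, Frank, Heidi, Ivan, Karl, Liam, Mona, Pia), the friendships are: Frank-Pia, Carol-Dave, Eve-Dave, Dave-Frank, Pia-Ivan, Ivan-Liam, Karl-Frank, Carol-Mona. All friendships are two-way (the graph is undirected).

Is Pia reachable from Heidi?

Heidi has no edges, so nothing is reachable from it.

No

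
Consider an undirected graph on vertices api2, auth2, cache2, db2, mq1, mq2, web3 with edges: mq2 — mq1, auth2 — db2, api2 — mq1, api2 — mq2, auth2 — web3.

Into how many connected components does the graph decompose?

From api2: component {api2, mq1, mq2}.
From auth2: component {auth2, db2, web3}.
From cache2: component {cache2}.
That's 3 components.

3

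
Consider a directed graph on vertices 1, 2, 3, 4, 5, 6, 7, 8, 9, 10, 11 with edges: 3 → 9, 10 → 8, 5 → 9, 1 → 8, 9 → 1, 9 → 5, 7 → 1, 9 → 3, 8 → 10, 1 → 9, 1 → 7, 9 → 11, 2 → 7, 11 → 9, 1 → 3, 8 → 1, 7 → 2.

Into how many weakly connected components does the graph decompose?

3

From 1: component {1, 2, 3, 5, 7, 8, 9, 10, 11}.
From 4: component {4}.
From 6: component {6}.
That's 3 components.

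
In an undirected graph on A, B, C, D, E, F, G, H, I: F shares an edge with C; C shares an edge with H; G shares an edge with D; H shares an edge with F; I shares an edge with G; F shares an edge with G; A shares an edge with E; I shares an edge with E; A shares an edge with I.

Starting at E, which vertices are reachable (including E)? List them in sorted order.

A, C, D, E, F, G, H, I

Start at E.
Its neighbours: A, I.
Then their neighbours: G.
Then next layer: D, F.
Then next layer: C, H.
Nothing further is reachable.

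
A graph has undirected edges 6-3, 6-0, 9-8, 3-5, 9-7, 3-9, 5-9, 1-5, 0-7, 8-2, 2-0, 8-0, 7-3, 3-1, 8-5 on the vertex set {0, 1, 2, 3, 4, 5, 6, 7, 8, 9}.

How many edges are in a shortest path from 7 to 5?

Distance 0: 7.
Distance 1: 0, 3, 9.
Distance 2: 1, 2, 5, 6, 8 — contains 5.

2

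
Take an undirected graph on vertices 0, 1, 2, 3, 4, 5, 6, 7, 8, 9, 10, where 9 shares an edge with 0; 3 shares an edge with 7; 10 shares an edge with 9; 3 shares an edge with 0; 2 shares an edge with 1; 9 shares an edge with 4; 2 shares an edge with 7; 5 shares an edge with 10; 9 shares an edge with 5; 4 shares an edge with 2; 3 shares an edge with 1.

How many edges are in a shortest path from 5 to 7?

Distance 0: 5.
Distance 1: 9, 10.
Distance 2: 0, 4.
Distance 3: 2, 3.
Distance 4: 1, 7 — contains 7.

4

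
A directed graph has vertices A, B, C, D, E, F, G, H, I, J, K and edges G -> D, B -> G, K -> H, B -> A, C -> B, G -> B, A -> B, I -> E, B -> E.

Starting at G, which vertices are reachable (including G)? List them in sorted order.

A, B, D, E, G

Start at G.
Its neighbours: B, D.
Then their neighbours: A, E.
Nothing further is reachable.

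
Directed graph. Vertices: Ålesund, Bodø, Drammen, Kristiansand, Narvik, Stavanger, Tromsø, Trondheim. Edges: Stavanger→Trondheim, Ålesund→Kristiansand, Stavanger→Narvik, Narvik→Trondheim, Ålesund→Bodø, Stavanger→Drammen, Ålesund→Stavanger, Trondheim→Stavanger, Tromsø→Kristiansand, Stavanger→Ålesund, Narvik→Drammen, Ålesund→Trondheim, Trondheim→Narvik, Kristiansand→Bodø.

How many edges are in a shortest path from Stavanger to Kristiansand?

Distance 0: Stavanger.
Distance 1: Ålesund, Drammen, Narvik, Trondheim.
Distance 2: Bodø, Kristiansand — contains Kristiansand.

2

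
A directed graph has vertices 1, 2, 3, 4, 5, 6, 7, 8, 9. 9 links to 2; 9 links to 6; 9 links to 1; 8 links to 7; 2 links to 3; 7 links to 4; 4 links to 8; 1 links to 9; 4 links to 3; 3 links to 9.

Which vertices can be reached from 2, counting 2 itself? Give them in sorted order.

1, 2, 3, 6, 9

Start at 2.
Its neighbours: 3.
Then their neighbours: 9.
Then next layer: 1, 6.
Nothing further is reachable.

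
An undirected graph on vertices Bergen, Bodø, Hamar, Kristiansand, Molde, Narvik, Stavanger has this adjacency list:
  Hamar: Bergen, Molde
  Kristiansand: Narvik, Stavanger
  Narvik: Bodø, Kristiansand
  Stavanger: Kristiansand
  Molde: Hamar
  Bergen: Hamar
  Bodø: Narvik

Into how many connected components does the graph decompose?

From Bergen: component {Bergen, Hamar, Molde}.
From Bodø: component {Bodø, Kristiansand, Narvik, Stavanger}.
That's 2 components.

2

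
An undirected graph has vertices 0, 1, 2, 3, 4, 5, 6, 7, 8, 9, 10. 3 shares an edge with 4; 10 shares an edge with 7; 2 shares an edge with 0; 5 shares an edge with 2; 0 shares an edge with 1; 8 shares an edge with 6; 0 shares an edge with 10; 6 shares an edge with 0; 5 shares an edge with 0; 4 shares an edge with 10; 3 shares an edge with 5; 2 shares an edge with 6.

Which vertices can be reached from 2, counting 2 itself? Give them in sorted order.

Start at 2.
Its neighbours: 0, 5, 6.
Then their neighbours: 1, 3, 8, 10.
Then next layer: 4, 7.
Nothing further is reachable.

0, 1, 2, 3, 4, 5, 6, 7, 8, 10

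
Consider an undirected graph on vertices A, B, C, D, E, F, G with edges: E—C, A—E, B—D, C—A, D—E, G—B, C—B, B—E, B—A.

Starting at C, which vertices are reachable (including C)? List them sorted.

A, B, C, D, E, G

Start at C.
Its neighbours: A, B, E.
Then their neighbours: D, G.
Nothing further is reachable.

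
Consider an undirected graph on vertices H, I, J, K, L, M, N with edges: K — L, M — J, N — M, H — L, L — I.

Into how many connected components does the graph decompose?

2

From H: component {H, I, K, L}.
From J: component {J, M, N}.
That's 2 components.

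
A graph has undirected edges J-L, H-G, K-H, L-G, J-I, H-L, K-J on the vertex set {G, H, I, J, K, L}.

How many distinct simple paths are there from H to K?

H–G–L–J–K
H–K
H–L–J–K

3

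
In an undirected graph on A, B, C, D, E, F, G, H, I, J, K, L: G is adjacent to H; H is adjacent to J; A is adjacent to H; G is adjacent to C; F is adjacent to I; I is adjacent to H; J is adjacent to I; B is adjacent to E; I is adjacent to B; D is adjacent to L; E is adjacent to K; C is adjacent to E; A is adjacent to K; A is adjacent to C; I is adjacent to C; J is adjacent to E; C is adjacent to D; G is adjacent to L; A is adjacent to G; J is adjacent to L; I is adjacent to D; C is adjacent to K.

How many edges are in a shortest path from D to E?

2

Distance 0: D.
Distance 1: C, I, L.
Distance 2: A, B, E, F, G, H, J, K — contains E.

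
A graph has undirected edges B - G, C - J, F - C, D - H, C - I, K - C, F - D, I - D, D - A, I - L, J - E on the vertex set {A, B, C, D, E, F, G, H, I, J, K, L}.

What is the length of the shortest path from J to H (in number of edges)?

Distance 0: J.
Distance 1: C, E.
Distance 2: F, I, K.
Distance 3: D, L.
Distance 4: A, H — contains H.

4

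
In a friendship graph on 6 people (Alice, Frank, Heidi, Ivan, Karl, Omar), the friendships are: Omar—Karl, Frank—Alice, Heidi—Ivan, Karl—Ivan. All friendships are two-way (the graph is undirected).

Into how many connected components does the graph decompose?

2

From Alice: component {Alice, Frank}.
From Heidi: component {Heidi, Ivan, Karl, Omar}.
That's 2 components.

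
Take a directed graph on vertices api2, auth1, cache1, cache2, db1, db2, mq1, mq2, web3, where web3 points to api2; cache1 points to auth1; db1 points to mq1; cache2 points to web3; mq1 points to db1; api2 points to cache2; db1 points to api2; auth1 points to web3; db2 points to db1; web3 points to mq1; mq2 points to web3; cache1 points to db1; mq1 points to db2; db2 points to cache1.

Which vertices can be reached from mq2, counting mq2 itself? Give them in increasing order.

Start at mq2.
Its neighbours: web3.
Then their neighbours: api2, mq1.
Then next layer: cache2, db1, db2.
Then next layer: cache1.
Then next layer: auth1.
Every vertex is now reached.

api2, auth1, cache1, cache2, db1, db2, mq1, mq2, web3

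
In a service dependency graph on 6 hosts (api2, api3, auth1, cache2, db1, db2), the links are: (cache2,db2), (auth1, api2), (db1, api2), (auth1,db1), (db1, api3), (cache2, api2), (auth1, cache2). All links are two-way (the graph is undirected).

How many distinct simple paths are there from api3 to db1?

api3–db1

1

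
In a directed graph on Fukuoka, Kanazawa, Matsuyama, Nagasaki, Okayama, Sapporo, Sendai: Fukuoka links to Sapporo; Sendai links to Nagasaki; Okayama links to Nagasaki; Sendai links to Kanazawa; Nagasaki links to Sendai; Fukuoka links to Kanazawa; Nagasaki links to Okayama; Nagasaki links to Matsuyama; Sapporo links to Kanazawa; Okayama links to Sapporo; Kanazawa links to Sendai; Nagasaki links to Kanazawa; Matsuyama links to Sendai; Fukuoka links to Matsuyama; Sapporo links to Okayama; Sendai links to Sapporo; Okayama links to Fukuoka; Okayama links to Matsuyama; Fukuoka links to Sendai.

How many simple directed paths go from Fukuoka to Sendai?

8

Fukuoka→Kanazawa→Sendai
Fukuoka→Matsuyama→Sendai
Fukuoka→Sapporo→Kanazawa→Sendai
Fukuoka→Sapporo→Okayama→Matsuyama→Sendai
Fukuoka→Sapporo→Okayama→Nagasaki→Kanazawa→Sendai
Fukuoka→Sapporo→Okayama→Nagasaki→Matsuyama→Sendai
Fukuoka→Sapporo→Okayama→Nagasaki→Sendai
Fukuoka→Sendai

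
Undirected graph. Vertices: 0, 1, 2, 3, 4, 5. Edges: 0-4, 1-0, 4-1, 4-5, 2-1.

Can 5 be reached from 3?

No

3 has no edges, so nothing is reachable from it.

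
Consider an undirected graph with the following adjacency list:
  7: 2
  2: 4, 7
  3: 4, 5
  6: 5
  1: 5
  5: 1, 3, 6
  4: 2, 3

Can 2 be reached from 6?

Explore from 6.
Distance 1: reach 5.
Distance 2: reach 1, 3.
Distance 3: reach 4.
Distance 4: reach 2.
Found 2.

Yes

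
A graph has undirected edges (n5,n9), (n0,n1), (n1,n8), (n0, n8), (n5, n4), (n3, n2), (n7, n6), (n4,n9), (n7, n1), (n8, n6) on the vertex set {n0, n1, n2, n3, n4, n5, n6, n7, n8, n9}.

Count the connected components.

3

From n0: component {n0, n1, n6, n7, n8}.
From n2: component {n2, n3}.
From n4: component {n4, n5, n9}.
That's 3 components.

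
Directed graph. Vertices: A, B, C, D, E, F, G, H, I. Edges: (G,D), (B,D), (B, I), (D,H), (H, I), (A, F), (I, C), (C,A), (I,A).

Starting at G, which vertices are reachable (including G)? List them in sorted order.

A, C, D, F, G, H, I

Start at G.
Its neighbours: D.
Then their neighbours: H.
Then next layer: I.
Then next layer: A, C.
Then next layer: F.
Nothing further is reachable.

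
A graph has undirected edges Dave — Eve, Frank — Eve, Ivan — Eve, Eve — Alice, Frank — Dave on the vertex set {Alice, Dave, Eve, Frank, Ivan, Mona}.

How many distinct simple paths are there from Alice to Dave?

Alice–Eve–Dave
Alice–Eve–Frank–Dave

2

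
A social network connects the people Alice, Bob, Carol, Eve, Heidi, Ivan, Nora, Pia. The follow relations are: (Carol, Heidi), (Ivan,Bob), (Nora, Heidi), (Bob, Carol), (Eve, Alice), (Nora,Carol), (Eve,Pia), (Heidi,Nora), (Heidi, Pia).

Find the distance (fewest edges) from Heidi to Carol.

Distance 0: Heidi.
Distance 1: Nora, Pia.
Distance 2: Carol — contains Carol.

2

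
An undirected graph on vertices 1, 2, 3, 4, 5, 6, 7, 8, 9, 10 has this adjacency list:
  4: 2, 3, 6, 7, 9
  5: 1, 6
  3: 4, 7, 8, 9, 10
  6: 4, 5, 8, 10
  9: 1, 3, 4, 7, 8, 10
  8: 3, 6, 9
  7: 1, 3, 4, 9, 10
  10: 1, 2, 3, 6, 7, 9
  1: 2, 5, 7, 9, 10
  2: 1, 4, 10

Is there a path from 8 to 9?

Explore from 8.
Distance 1: reach 3, 6, 9.
Found 9.

Yes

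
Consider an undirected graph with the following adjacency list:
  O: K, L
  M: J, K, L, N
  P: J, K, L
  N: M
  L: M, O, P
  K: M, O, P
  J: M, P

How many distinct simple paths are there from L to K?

L–M–J–P–K
L–M–K
L–O–K
L–P–J–M–K
L–P–K

5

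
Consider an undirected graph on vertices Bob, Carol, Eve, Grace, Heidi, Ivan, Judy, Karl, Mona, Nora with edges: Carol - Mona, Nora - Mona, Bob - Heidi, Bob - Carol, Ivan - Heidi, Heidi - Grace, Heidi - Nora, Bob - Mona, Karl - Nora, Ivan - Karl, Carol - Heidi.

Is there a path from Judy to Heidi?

No

Judy has no edges, so nothing is reachable from it.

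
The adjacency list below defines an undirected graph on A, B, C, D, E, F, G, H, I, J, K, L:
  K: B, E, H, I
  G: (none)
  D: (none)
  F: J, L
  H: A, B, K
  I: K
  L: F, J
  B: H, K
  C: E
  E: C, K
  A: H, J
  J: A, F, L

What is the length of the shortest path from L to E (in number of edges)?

Distance 0: L.
Distance 1: F, J.
Distance 2: A.
Distance 3: H.
Distance 4: B, K.
Distance 5: E, I — contains E.

5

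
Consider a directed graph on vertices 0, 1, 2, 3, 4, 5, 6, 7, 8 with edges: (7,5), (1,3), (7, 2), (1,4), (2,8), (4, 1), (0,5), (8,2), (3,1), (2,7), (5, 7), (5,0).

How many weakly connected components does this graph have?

From 0: component {0, 2, 5, 7, 8}.
From 1: component {1, 3, 4}.
From 6: component {6}.
That's 3 components.

3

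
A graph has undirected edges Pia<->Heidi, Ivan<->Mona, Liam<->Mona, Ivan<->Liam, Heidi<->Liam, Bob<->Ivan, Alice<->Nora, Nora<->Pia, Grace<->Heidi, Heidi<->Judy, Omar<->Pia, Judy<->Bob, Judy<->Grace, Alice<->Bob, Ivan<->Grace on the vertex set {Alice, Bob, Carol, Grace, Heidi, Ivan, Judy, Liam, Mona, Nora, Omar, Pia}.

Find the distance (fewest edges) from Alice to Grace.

3

Distance 0: Alice.
Distance 1: Bob, Nora.
Distance 2: Ivan, Judy, Pia.
Distance 3: Grace, Heidi, Liam, Mona, Omar — contains Grace.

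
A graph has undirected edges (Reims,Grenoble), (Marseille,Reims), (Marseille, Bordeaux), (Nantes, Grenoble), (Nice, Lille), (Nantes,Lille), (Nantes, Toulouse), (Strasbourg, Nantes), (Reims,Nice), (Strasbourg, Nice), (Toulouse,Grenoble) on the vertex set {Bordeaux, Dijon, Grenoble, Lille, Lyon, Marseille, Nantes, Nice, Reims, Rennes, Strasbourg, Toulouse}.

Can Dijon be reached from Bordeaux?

Explore from Bordeaux.
Distance 1: reach Marseille.
Distance 2: reach Reims.
Distance 3: reach Grenoble, Nice.
Distance 4: reach Lille, Nantes, Strasbourg, Toulouse.
The search is exhausted without reaching Dijon; it lies in a different component.

No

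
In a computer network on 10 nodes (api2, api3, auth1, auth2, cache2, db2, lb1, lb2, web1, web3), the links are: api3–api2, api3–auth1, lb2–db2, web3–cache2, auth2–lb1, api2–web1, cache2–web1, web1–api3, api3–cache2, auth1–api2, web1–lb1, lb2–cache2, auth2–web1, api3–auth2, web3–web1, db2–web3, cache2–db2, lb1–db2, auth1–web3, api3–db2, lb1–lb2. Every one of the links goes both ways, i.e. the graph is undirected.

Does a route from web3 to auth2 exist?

Explore from web3.
Distance 1: reach auth1, cache2, db2, web1.
Distance 2: reach api2, api3, auth2, lb1, lb2.
Found auth2.

Yes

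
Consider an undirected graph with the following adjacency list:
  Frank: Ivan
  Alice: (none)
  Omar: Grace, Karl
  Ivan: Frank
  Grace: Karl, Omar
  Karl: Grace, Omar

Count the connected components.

From Alice: component {Alice}.
From Frank: component {Frank, Ivan}.
From Grace: component {Grace, Karl, Omar}.
That's 3 components.

3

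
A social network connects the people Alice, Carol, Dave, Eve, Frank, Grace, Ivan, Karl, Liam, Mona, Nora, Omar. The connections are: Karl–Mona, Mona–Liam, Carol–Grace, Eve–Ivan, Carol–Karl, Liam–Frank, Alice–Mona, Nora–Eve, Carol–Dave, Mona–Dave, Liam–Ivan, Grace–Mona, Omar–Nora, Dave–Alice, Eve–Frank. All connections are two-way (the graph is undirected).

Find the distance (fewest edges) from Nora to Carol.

Distance 0: Nora.
Distance 1: Eve, Omar.
Distance 2: Frank, Ivan.
Distance 3: Liam.
Distance 4: Mona.
Distance 5: Alice, Dave, Grace, Karl.
Distance 6: Carol — contains Carol.

6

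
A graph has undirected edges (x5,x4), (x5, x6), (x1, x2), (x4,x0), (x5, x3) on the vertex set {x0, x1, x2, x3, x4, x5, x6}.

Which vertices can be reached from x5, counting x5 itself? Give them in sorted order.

Start at x5.
Its neighbours: x3, x4, x6.
Then their neighbours: x0.
Nothing further is reachable.

x0, x3, x4, x5, x6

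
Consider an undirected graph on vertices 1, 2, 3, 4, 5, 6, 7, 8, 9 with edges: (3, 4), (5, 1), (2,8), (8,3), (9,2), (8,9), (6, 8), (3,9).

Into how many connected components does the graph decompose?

3

From 1: component {1, 5}.
From 2: component {2, 3, 4, 6, 8, 9}.
From 7: component {7}.
That's 3 components.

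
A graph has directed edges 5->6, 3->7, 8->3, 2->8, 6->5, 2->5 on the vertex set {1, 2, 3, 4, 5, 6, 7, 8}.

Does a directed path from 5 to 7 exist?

Explore from 5.
Distance 1: reach 6.
The search from 5 is exhausted; no directed path reaches 7.

No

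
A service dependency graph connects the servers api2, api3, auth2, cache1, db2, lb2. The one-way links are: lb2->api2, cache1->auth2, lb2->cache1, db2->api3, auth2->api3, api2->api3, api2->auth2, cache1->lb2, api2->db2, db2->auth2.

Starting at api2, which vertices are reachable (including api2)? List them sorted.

api2, api3, auth2, db2

Start at api2.
Its neighbours: api3, auth2, db2.
Nothing further is reachable.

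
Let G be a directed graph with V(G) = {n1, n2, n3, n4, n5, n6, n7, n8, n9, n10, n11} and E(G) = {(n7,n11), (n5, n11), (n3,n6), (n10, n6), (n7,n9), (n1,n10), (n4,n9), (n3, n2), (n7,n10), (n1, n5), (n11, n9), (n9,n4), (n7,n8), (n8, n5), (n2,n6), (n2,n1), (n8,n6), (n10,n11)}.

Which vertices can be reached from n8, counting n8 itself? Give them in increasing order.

n4, n5, n6, n8, n9, n11

Start at n8.
Its neighbours: n5, n6.
Then their neighbours: n11.
Then next layer: n9.
Then next layer: n4.
Nothing further is reachable.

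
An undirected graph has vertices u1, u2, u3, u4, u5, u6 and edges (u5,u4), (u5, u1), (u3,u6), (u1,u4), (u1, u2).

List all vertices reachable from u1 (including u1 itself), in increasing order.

u1, u2, u4, u5

Start at u1.
Its neighbours: u2, u4, u5.
Nothing further is reachable.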